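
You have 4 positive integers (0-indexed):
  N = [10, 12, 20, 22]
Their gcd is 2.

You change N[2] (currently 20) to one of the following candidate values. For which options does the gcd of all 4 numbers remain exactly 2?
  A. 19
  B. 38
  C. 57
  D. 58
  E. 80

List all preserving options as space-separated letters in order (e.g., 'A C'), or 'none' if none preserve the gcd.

Old gcd = 2; gcd of others (without N[2]) = 2
New gcd for candidate v: gcd(2, v). Preserves old gcd iff gcd(2, v) = 2.
  Option A: v=19, gcd(2,19)=1 -> changes
  Option B: v=38, gcd(2,38)=2 -> preserves
  Option C: v=57, gcd(2,57)=1 -> changes
  Option D: v=58, gcd(2,58)=2 -> preserves
  Option E: v=80, gcd(2,80)=2 -> preserves

Answer: B D E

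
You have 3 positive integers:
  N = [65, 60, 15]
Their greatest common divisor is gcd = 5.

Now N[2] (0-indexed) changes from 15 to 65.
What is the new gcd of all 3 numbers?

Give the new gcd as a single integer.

Numbers: [65, 60, 15], gcd = 5
Change: index 2, 15 -> 65
gcd of the OTHER numbers (without index 2): gcd([65, 60]) = 5
New gcd = gcd(g_others, new_val) = gcd(5, 65) = 5

Answer: 5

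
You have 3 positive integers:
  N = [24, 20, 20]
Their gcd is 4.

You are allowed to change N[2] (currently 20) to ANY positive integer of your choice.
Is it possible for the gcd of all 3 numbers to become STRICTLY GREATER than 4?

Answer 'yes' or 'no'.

Current gcd = 4
gcd of all OTHER numbers (without N[2]=20): gcd([24, 20]) = 4
The new gcd after any change is gcd(4, new_value).
This can be at most 4.
Since 4 = old gcd 4, the gcd can only stay the same or decrease.

Answer: no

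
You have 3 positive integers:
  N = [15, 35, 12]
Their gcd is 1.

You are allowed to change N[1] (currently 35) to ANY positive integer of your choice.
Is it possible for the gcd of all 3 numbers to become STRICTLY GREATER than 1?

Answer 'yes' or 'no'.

Current gcd = 1
gcd of all OTHER numbers (without N[1]=35): gcd([15, 12]) = 3
The new gcd after any change is gcd(3, new_value).
This can be at most 3.
Since 3 > old gcd 1, the gcd CAN increase (e.g., set N[1] = 3).

Answer: yes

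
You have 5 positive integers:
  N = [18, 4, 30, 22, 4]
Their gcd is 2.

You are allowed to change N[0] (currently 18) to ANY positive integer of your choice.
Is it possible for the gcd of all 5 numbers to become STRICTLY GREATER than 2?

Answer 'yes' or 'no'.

Answer: no

Derivation:
Current gcd = 2
gcd of all OTHER numbers (without N[0]=18): gcd([4, 30, 22, 4]) = 2
The new gcd after any change is gcd(2, new_value).
This can be at most 2.
Since 2 = old gcd 2, the gcd can only stay the same or decrease.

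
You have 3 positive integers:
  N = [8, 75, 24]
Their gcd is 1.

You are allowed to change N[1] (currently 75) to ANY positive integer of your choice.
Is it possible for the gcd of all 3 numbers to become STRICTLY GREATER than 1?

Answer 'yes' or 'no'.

Answer: yes

Derivation:
Current gcd = 1
gcd of all OTHER numbers (without N[1]=75): gcd([8, 24]) = 8
The new gcd after any change is gcd(8, new_value).
This can be at most 8.
Since 8 > old gcd 1, the gcd CAN increase (e.g., set N[1] = 8).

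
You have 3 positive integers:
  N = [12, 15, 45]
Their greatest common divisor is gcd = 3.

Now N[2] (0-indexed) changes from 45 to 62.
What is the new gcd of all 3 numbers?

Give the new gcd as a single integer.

Numbers: [12, 15, 45], gcd = 3
Change: index 2, 45 -> 62
gcd of the OTHER numbers (without index 2): gcd([12, 15]) = 3
New gcd = gcd(g_others, new_val) = gcd(3, 62) = 1

Answer: 1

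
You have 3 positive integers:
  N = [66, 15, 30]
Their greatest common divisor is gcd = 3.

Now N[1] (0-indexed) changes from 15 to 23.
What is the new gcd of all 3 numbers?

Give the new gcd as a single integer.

Answer: 1

Derivation:
Numbers: [66, 15, 30], gcd = 3
Change: index 1, 15 -> 23
gcd of the OTHER numbers (without index 1): gcd([66, 30]) = 6
New gcd = gcd(g_others, new_val) = gcd(6, 23) = 1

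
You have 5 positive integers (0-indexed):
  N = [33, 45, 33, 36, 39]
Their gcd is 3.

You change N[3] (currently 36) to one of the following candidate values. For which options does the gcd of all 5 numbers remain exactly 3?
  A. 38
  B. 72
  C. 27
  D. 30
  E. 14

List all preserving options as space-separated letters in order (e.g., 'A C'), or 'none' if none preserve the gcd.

Old gcd = 3; gcd of others (without N[3]) = 3
New gcd for candidate v: gcd(3, v). Preserves old gcd iff gcd(3, v) = 3.
  Option A: v=38, gcd(3,38)=1 -> changes
  Option B: v=72, gcd(3,72)=3 -> preserves
  Option C: v=27, gcd(3,27)=3 -> preserves
  Option D: v=30, gcd(3,30)=3 -> preserves
  Option E: v=14, gcd(3,14)=1 -> changes

Answer: B C D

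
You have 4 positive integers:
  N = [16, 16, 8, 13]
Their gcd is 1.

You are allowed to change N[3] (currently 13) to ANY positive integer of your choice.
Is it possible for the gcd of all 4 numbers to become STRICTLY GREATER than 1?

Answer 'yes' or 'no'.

Current gcd = 1
gcd of all OTHER numbers (without N[3]=13): gcd([16, 16, 8]) = 8
The new gcd after any change is gcd(8, new_value).
This can be at most 8.
Since 8 > old gcd 1, the gcd CAN increase (e.g., set N[3] = 8).

Answer: yes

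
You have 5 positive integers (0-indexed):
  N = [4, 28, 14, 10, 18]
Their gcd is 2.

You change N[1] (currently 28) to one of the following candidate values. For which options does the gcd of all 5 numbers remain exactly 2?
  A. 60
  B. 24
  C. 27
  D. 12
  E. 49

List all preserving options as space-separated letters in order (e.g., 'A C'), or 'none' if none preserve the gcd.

Answer: A B D

Derivation:
Old gcd = 2; gcd of others (without N[1]) = 2
New gcd for candidate v: gcd(2, v). Preserves old gcd iff gcd(2, v) = 2.
  Option A: v=60, gcd(2,60)=2 -> preserves
  Option B: v=24, gcd(2,24)=2 -> preserves
  Option C: v=27, gcd(2,27)=1 -> changes
  Option D: v=12, gcd(2,12)=2 -> preserves
  Option E: v=49, gcd(2,49)=1 -> changes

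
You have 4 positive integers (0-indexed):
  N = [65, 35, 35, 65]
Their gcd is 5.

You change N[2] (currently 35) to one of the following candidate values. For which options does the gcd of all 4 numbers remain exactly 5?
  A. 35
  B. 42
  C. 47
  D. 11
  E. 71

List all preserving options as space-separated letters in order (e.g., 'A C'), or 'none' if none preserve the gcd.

Old gcd = 5; gcd of others (without N[2]) = 5
New gcd for candidate v: gcd(5, v). Preserves old gcd iff gcd(5, v) = 5.
  Option A: v=35, gcd(5,35)=5 -> preserves
  Option B: v=42, gcd(5,42)=1 -> changes
  Option C: v=47, gcd(5,47)=1 -> changes
  Option D: v=11, gcd(5,11)=1 -> changes
  Option E: v=71, gcd(5,71)=1 -> changes

Answer: A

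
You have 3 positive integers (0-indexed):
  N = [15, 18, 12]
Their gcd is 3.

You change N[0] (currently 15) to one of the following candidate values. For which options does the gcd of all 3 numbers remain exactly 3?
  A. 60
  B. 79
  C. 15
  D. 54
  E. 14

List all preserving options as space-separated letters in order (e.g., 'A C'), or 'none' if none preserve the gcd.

Old gcd = 3; gcd of others (without N[0]) = 6
New gcd for candidate v: gcd(6, v). Preserves old gcd iff gcd(6, v) = 3.
  Option A: v=60, gcd(6,60)=6 -> changes
  Option B: v=79, gcd(6,79)=1 -> changes
  Option C: v=15, gcd(6,15)=3 -> preserves
  Option D: v=54, gcd(6,54)=6 -> changes
  Option E: v=14, gcd(6,14)=2 -> changes

Answer: C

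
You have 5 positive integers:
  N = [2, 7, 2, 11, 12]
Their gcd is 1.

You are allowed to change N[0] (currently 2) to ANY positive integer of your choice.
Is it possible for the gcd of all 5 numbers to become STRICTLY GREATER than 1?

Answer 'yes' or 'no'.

Answer: no

Derivation:
Current gcd = 1
gcd of all OTHER numbers (without N[0]=2): gcd([7, 2, 11, 12]) = 1
The new gcd after any change is gcd(1, new_value).
This can be at most 1.
Since 1 = old gcd 1, the gcd can only stay the same or decrease.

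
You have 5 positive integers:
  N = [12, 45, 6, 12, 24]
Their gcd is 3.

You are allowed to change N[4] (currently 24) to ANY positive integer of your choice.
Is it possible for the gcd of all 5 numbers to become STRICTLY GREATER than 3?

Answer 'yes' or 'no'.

Answer: no

Derivation:
Current gcd = 3
gcd of all OTHER numbers (without N[4]=24): gcd([12, 45, 6, 12]) = 3
The new gcd after any change is gcd(3, new_value).
This can be at most 3.
Since 3 = old gcd 3, the gcd can only stay the same or decrease.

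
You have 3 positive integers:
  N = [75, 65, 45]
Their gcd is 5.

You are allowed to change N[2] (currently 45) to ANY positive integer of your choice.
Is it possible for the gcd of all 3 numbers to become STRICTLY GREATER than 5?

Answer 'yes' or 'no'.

Current gcd = 5
gcd of all OTHER numbers (without N[2]=45): gcd([75, 65]) = 5
The new gcd after any change is gcd(5, new_value).
This can be at most 5.
Since 5 = old gcd 5, the gcd can only stay the same or decrease.

Answer: no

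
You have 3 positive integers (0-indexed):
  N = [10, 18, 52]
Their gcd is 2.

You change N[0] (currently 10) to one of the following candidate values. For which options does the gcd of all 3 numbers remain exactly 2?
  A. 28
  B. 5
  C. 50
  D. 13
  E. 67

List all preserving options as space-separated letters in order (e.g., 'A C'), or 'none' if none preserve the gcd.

Old gcd = 2; gcd of others (without N[0]) = 2
New gcd for candidate v: gcd(2, v). Preserves old gcd iff gcd(2, v) = 2.
  Option A: v=28, gcd(2,28)=2 -> preserves
  Option B: v=5, gcd(2,5)=1 -> changes
  Option C: v=50, gcd(2,50)=2 -> preserves
  Option D: v=13, gcd(2,13)=1 -> changes
  Option E: v=67, gcd(2,67)=1 -> changes

Answer: A C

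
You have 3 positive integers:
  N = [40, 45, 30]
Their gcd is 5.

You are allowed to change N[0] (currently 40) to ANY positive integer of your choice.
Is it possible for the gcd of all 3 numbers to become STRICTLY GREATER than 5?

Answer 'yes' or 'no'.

Current gcd = 5
gcd of all OTHER numbers (without N[0]=40): gcd([45, 30]) = 15
The new gcd after any change is gcd(15, new_value).
This can be at most 15.
Since 15 > old gcd 5, the gcd CAN increase (e.g., set N[0] = 15).

Answer: yes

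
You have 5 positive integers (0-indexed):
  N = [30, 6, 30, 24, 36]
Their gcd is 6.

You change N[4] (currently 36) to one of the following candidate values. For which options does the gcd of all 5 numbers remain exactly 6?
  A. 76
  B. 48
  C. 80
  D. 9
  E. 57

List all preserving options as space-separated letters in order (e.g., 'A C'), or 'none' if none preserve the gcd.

Answer: B

Derivation:
Old gcd = 6; gcd of others (without N[4]) = 6
New gcd for candidate v: gcd(6, v). Preserves old gcd iff gcd(6, v) = 6.
  Option A: v=76, gcd(6,76)=2 -> changes
  Option B: v=48, gcd(6,48)=6 -> preserves
  Option C: v=80, gcd(6,80)=2 -> changes
  Option D: v=9, gcd(6,9)=3 -> changes
  Option E: v=57, gcd(6,57)=3 -> changes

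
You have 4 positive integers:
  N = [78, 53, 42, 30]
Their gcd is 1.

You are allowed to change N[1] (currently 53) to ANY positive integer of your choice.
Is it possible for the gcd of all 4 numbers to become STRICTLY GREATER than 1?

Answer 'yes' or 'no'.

Answer: yes

Derivation:
Current gcd = 1
gcd of all OTHER numbers (without N[1]=53): gcd([78, 42, 30]) = 6
The new gcd after any change is gcd(6, new_value).
This can be at most 6.
Since 6 > old gcd 1, the gcd CAN increase (e.g., set N[1] = 6).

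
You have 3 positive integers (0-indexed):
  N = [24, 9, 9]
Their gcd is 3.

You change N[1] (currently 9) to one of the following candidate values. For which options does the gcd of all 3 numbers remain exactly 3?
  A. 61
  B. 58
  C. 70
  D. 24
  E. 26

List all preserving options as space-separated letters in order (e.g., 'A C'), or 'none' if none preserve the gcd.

Old gcd = 3; gcd of others (without N[1]) = 3
New gcd for candidate v: gcd(3, v). Preserves old gcd iff gcd(3, v) = 3.
  Option A: v=61, gcd(3,61)=1 -> changes
  Option B: v=58, gcd(3,58)=1 -> changes
  Option C: v=70, gcd(3,70)=1 -> changes
  Option D: v=24, gcd(3,24)=3 -> preserves
  Option E: v=26, gcd(3,26)=1 -> changes

Answer: D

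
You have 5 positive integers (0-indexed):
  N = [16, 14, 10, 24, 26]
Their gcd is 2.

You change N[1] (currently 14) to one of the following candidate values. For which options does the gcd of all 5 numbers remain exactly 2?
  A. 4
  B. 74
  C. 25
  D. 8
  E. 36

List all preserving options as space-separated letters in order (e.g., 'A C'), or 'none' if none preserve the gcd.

Old gcd = 2; gcd of others (without N[1]) = 2
New gcd for candidate v: gcd(2, v). Preserves old gcd iff gcd(2, v) = 2.
  Option A: v=4, gcd(2,4)=2 -> preserves
  Option B: v=74, gcd(2,74)=2 -> preserves
  Option C: v=25, gcd(2,25)=1 -> changes
  Option D: v=8, gcd(2,8)=2 -> preserves
  Option E: v=36, gcd(2,36)=2 -> preserves

Answer: A B D E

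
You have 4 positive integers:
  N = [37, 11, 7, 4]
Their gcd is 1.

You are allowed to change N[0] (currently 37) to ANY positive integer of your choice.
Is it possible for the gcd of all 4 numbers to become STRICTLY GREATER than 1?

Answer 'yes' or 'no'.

Current gcd = 1
gcd of all OTHER numbers (without N[0]=37): gcd([11, 7, 4]) = 1
The new gcd after any change is gcd(1, new_value).
This can be at most 1.
Since 1 = old gcd 1, the gcd can only stay the same or decrease.

Answer: no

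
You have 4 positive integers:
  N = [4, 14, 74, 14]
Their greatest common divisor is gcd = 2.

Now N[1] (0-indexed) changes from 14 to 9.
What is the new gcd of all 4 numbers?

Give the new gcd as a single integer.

Answer: 1

Derivation:
Numbers: [4, 14, 74, 14], gcd = 2
Change: index 1, 14 -> 9
gcd of the OTHER numbers (without index 1): gcd([4, 74, 14]) = 2
New gcd = gcd(g_others, new_val) = gcd(2, 9) = 1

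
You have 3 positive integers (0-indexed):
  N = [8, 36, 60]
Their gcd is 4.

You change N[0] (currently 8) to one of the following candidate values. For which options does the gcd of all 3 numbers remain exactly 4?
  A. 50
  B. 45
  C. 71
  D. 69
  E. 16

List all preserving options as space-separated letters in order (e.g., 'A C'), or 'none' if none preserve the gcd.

Old gcd = 4; gcd of others (without N[0]) = 12
New gcd for candidate v: gcd(12, v). Preserves old gcd iff gcd(12, v) = 4.
  Option A: v=50, gcd(12,50)=2 -> changes
  Option B: v=45, gcd(12,45)=3 -> changes
  Option C: v=71, gcd(12,71)=1 -> changes
  Option D: v=69, gcd(12,69)=3 -> changes
  Option E: v=16, gcd(12,16)=4 -> preserves

Answer: E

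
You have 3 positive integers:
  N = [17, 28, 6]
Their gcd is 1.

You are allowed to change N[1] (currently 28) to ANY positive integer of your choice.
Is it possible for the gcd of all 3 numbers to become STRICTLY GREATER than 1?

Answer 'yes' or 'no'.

Answer: no

Derivation:
Current gcd = 1
gcd of all OTHER numbers (without N[1]=28): gcd([17, 6]) = 1
The new gcd after any change is gcd(1, new_value).
This can be at most 1.
Since 1 = old gcd 1, the gcd can only stay the same or decrease.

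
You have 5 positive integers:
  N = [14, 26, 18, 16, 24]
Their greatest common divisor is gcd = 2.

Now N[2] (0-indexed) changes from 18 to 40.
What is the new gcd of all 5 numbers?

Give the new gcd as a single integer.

Answer: 2

Derivation:
Numbers: [14, 26, 18, 16, 24], gcd = 2
Change: index 2, 18 -> 40
gcd of the OTHER numbers (without index 2): gcd([14, 26, 16, 24]) = 2
New gcd = gcd(g_others, new_val) = gcd(2, 40) = 2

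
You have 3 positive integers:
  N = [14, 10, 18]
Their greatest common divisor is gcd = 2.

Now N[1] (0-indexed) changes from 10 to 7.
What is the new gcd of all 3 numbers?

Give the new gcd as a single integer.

Answer: 1

Derivation:
Numbers: [14, 10, 18], gcd = 2
Change: index 1, 10 -> 7
gcd of the OTHER numbers (without index 1): gcd([14, 18]) = 2
New gcd = gcd(g_others, new_val) = gcd(2, 7) = 1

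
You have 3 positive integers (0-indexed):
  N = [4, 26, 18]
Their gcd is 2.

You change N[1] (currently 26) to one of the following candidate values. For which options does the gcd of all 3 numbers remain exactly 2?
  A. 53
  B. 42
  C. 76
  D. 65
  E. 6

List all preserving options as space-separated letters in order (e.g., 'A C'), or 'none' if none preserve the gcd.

Answer: B C E

Derivation:
Old gcd = 2; gcd of others (without N[1]) = 2
New gcd for candidate v: gcd(2, v). Preserves old gcd iff gcd(2, v) = 2.
  Option A: v=53, gcd(2,53)=1 -> changes
  Option B: v=42, gcd(2,42)=2 -> preserves
  Option C: v=76, gcd(2,76)=2 -> preserves
  Option D: v=65, gcd(2,65)=1 -> changes
  Option E: v=6, gcd(2,6)=2 -> preserves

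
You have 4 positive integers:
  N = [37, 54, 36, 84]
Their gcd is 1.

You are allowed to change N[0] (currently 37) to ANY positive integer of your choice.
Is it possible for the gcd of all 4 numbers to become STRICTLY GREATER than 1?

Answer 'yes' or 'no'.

Current gcd = 1
gcd of all OTHER numbers (without N[0]=37): gcd([54, 36, 84]) = 6
The new gcd after any change is gcd(6, new_value).
This can be at most 6.
Since 6 > old gcd 1, the gcd CAN increase (e.g., set N[0] = 6).

Answer: yes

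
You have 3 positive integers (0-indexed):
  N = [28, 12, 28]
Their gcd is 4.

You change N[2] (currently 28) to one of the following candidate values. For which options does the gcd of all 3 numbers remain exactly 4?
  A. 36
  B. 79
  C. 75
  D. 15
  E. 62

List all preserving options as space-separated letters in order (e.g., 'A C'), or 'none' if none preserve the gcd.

Answer: A

Derivation:
Old gcd = 4; gcd of others (without N[2]) = 4
New gcd for candidate v: gcd(4, v). Preserves old gcd iff gcd(4, v) = 4.
  Option A: v=36, gcd(4,36)=4 -> preserves
  Option B: v=79, gcd(4,79)=1 -> changes
  Option C: v=75, gcd(4,75)=1 -> changes
  Option D: v=15, gcd(4,15)=1 -> changes
  Option E: v=62, gcd(4,62)=2 -> changes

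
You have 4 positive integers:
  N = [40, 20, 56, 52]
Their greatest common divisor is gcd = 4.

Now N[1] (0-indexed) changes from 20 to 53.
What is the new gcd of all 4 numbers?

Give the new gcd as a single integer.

Answer: 1

Derivation:
Numbers: [40, 20, 56, 52], gcd = 4
Change: index 1, 20 -> 53
gcd of the OTHER numbers (without index 1): gcd([40, 56, 52]) = 4
New gcd = gcd(g_others, new_val) = gcd(4, 53) = 1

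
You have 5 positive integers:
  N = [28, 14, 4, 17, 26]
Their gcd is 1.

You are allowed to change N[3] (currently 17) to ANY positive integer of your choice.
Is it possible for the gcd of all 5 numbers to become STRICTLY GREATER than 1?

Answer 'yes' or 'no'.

Current gcd = 1
gcd of all OTHER numbers (without N[3]=17): gcd([28, 14, 4, 26]) = 2
The new gcd after any change is gcd(2, new_value).
This can be at most 2.
Since 2 > old gcd 1, the gcd CAN increase (e.g., set N[3] = 2).

Answer: yes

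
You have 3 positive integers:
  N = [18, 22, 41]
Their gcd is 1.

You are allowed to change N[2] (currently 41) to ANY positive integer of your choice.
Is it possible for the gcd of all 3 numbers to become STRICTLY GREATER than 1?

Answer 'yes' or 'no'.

Current gcd = 1
gcd of all OTHER numbers (without N[2]=41): gcd([18, 22]) = 2
The new gcd after any change is gcd(2, new_value).
This can be at most 2.
Since 2 > old gcd 1, the gcd CAN increase (e.g., set N[2] = 2).

Answer: yes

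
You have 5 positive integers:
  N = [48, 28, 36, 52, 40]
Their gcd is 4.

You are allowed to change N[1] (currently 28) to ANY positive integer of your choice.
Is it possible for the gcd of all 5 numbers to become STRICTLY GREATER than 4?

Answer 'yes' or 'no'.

Answer: no

Derivation:
Current gcd = 4
gcd of all OTHER numbers (without N[1]=28): gcd([48, 36, 52, 40]) = 4
The new gcd after any change is gcd(4, new_value).
This can be at most 4.
Since 4 = old gcd 4, the gcd can only stay the same or decrease.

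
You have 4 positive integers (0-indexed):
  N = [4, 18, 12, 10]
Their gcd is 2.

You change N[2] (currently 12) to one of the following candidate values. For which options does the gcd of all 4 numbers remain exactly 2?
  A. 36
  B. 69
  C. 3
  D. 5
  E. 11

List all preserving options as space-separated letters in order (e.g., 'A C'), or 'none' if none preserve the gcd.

Old gcd = 2; gcd of others (without N[2]) = 2
New gcd for candidate v: gcd(2, v). Preserves old gcd iff gcd(2, v) = 2.
  Option A: v=36, gcd(2,36)=2 -> preserves
  Option B: v=69, gcd(2,69)=1 -> changes
  Option C: v=3, gcd(2,3)=1 -> changes
  Option D: v=5, gcd(2,5)=1 -> changes
  Option E: v=11, gcd(2,11)=1 -> changes

Answer: A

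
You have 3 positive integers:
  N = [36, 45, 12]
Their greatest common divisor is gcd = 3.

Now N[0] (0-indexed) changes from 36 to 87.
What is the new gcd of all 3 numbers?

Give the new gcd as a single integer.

Answer: 3

Derivation:
Numbers: [36, 45, 12], gcd = 3
Change: index 0, 36 -> 87
gcd of the OTHER numbers (without index 0): gcd([45, 12]) = 3
New gcd = gcd(g_others, new_val) = gcd(3, 87) = 3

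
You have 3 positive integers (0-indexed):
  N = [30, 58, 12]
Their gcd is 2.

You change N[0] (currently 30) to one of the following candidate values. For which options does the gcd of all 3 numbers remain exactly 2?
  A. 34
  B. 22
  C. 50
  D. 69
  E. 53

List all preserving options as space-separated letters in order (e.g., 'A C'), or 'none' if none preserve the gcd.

Old gcd = 2; gcd of others (without N[0]) = 2
New gcd for candidate v: gcd(2, v). Preserves old gcd iff gcd(2, v) = 2.
  Option A: v=34, gcd(2,34)=2 -> preserves
  Option B: v=22, gcd(2,22)=2 -> preserves
  Option C: v=50, gcd(2,50)=2 -> preserves
  Option D: v=69, gcd(2,69)=1 -> changes
  Option E: v=53, gcd(2,53)=1 -> changes

Answer: A B C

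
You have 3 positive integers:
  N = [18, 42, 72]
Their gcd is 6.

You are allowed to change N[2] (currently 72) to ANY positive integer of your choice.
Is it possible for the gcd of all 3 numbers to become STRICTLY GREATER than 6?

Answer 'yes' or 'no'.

Current gcd = 6
gcd of all OTHER numbers (without N[2]=72): gcd([18, 42]) = 6
The new gcd after any change is gcd(6, new_value).
This can be at most 6.
Since 6 = old gcd 6, the gcd can only stay the same or decrease.

Answer: no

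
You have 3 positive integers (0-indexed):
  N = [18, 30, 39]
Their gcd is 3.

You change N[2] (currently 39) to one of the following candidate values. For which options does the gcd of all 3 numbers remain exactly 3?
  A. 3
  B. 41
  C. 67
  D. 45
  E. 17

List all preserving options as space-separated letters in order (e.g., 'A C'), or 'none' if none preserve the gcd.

Answer: A D

Derivation:
Old gcd = 3; gcd of others (without N[2]) = 6
New gcd for candidate v: gcd(6, v). Preserves old gcd iff gcd(6, v) = 3.
  Option A: v=3, gcd(6,3)=3 -> preserves
  Option B: v=41, gcd(6,41)=1 -> changes
  Option C: v=67, gcd(6,67)=1 -> changes
  Option D: v=45, gcd(6,45)=3 -> preserves
  Option E: v=17, gcd(6,17)=1 -> changes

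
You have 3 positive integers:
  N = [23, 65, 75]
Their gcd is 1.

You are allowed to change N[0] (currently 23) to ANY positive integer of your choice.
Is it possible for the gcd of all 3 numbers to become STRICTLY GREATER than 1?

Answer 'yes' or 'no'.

Answer: yes

Derivation:
Current gcd = 1
gcd of all OTHER numbers (without N[0]=23): gcd([65, 75]) = 5
The new gcd after any change is gcd(5, new_value).
This can be at most 5.
Since 5 > old gcd 1, the gcd CAN increase (e.g., set N[0] = 5).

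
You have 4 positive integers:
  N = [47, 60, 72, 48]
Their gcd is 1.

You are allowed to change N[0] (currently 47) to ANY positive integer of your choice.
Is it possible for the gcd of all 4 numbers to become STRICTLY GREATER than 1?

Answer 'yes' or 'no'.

Current gcd = 1
gcd of all OTHER numbers (without N[0]=47): gcd([60, 72, 48]) = 12
The new gcd after any change is gcd(12, new_value).
This can be at most 12.
Since 12 > old gcd 1, the gcd CAN increase (e.g., set N[0] = 12).

Answer: yes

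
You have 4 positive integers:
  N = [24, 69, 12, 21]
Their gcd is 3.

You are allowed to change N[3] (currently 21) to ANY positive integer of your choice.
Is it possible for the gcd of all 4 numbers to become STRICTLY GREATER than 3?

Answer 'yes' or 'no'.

Answer: no

Derivation:
Current gcd = 3
gcd of all OTHER numbers (without N[3]=21): gcd([24, 69, 12]) = 3
The new gcd after any change is gcd(3, new_value).
This can be at most 3.
Since 3 = old gcd 3, the gcd can only stay the same or decrease.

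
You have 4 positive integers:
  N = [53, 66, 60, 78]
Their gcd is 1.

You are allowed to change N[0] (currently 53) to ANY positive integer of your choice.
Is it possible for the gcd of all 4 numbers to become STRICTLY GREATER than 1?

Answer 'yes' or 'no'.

Answer: yes

Derivation:
Current gcd = 1
gcd of all OTHER numbers (without N[0]=53): gcd([66, 60, 78]) = 6
The new gcd after any change is gcd(6, new_value).
This can be at most 6.
Since 6 > old gcd 1, the gcd CAN increase (e.g., set N[0] = 6).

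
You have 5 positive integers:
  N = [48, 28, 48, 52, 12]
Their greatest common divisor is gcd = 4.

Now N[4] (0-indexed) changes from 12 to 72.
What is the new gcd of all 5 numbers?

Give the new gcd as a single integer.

Answer: 4

Derivation:
Numbers: [48, 28, 48, 52, 12], gcd = 4
Change: index 4, 12 -> 72
gcd of the OTHER numbers (without index 4): gcd([48, 28, 48, 52]) = 4
New gcd = gcd(g_others, new_val) = gcd(4, 72) = 4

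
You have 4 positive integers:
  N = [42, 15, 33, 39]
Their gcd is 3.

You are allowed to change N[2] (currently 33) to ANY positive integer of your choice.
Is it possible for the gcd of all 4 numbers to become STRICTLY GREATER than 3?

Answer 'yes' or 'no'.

Current gcd = 3
gcd of all OTHER numbers (without N[2]=33): gcd([42, 15, 39]) = 3
The new gcd after any change is gcd(3, new_value).
This can be at most 3.
Since 3 = old gcd 3, the gcd can only stay the same or decrease.

Answer: no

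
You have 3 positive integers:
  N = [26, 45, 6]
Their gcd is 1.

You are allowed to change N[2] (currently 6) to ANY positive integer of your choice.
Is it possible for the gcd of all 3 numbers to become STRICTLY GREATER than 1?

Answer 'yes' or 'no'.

Answer: no

Derivation:
Current gcd = 1
gcd of all OTHER numbers (without N[2]=6): gcd([26, 45]) = 1
The new gcd after any change is gcd(1, new_value).
This can be at most 1.
Since 1 = old gcd 1, the gcd can only stay the same or decrease.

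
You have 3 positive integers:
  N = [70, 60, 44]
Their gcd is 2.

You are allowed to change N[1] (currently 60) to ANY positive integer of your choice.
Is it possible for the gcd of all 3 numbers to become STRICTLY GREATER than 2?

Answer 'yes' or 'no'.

Current gcd = 2
gcd of all OTHER numbers (without N[1]=60): gcd([70, 44]) = 2
The new gcd after any change is gcd(2, new_value).
This can be at most 2.
Since 2 = old gcd 2, the gcd can only stay the same or decrease.

Answer: no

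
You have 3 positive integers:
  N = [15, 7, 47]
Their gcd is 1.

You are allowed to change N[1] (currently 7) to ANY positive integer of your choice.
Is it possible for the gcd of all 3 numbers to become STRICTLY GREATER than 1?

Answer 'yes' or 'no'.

Current gcd = 1
gcd of all OTHER numbers (without N[1]=7): gcd([15, 47]) = 1
The new gcd after any change is gcd(1, new_value).
This can be at most 1.
Since 1 = old gcd 1, the gcd can only stay the same or decrease.

Answer: no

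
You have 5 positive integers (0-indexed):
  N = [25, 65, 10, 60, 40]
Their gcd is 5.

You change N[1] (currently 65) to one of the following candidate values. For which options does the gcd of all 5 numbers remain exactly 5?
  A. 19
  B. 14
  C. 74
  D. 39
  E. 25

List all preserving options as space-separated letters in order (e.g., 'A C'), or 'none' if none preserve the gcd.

Old gcd = 5; gcd of others (without N[1]) = 5
New gcd for candidate v: gcd(5, v). Preserves old gcd iff gcd(5, v) = 5.
  Option A: v=19, gcd(5,19)=1 -> changes
  Option B: v=14, gcd(5,14)=1 -> changes
  Option C: v=74, gcd(5,74)=1 -> changes
  Option D: v=39, gcd(5,39)=1 -> changes
  Option E: v=25, gcd(5,25)=5 -> preserves

Answer: E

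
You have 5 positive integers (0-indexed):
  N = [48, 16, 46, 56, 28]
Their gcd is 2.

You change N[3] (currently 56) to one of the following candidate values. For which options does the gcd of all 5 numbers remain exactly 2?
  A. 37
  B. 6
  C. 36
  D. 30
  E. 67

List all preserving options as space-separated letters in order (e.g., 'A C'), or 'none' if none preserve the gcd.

Old gcd = 2; gcd of others (without N[3]) = 2
New gcd for candidate v: gcd(2, v). Preserves old gcd iff gcd(2, v) = 2.
  Option A: v=37, gcd(2,37)=1 -> changes
  Option B: v=6, gcd(2,6)=2 -> preserves
  Option C: v=36, gcd(2,36)=2 -> preserves
  Option D: v=30, gcd(2,30)=2 -> preserves
  Option E: v=67, gcd(2,67)=1 -> changes

Answer: B C D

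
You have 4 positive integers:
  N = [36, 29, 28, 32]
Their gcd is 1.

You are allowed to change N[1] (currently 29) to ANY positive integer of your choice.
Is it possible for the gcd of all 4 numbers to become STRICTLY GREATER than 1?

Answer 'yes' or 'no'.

Current gcd = 1
gcd of all OTHER numbers (without N[1]=29): gcd([36, 28, 32]) = 4
The new gcd after any change is gcd(4, new_value).
This can be at most 4.
Since 4 > old gcd 1, the gcd CAN increase (e.g., set N[1] = 4).

Answer: yes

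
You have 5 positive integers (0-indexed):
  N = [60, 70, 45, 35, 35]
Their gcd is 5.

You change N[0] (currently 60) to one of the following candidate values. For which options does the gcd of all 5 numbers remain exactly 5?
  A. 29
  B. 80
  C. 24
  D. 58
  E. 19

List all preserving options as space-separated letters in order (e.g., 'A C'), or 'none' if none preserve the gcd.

Old gcd = 5; gcd of others (without N[0]) = 5
New gcd for candidate v: gcd(5, v). Preserves old gcd iff gcd(5, v) = 5.
  Option A: v=29, gcd(5,29)=1 -> changes
  Option B: v=80, gcd(5,80)=5 -> preserves
  Option C: v=24, gcd(5,24)=1 -> changes
  Option D: v=58, gcd(5,58)=1 -> changes
  Option E: v=19, gcd(5,19)=1 -> changes

Answer: B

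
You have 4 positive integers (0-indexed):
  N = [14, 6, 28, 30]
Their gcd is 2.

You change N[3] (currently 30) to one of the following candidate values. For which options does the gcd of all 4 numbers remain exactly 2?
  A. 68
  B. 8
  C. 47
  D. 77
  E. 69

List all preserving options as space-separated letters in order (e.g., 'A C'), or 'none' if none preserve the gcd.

Answer: A B

Derivation:
Old gcd = 2; gcd of others (without N[3]) = 2
New gcd for candidate v: gcd(2, v). Preserves old gcd iff gcd(2, v) = 2.
  Option A: v=68, gcd(2,68)=2 -> preserves
  Option B: v=8, gcd(2,8)=2 -> preserves
  Option C: v=47, gcd(2,47)=1 -> changes
  Option D: v=77, gcd(2,77)=1 -> changes
  Option E: v=69, gcd(2,69)=1 -> changes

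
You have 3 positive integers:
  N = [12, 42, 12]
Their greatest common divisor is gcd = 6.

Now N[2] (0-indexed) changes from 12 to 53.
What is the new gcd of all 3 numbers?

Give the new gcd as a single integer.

Numbers: [12, 42, 12], gcd = 6
Change: index 2, 12 -> 53
gcd of the OTHER numbers (without index 2): gcd([12, 42]) = 6
New gcd = gcd(g_others, new_val) = gcd(6, 53) = 1

Answer: 1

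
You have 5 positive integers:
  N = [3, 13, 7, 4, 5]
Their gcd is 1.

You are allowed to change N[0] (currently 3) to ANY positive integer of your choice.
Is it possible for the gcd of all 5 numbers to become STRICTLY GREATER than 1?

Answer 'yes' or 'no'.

Answer: no

Derivation:
Current gcd = 1
gcd of all OTHER numbers (without N[0]=3): gcd([13, 7, 4, 5]) = 1
The new gcd after any change is gcd(1, new_value).
This can be at most 1.
Since 1 = old gcd 1, the gcd can only stay the same or decrease.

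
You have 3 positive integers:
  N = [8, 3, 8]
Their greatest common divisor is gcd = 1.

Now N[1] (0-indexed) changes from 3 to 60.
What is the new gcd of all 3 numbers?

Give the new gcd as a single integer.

Answer: 4

Derivation:
Numbers: [8, 3, 8], gcd = 1
Change: index 1, 3 -> 60
gcd of the OTHER numbers (without index 1): gcd([8, 8]) = 8
New gcd = gcd(g_others, new_val) = gcd(8, 60) = 4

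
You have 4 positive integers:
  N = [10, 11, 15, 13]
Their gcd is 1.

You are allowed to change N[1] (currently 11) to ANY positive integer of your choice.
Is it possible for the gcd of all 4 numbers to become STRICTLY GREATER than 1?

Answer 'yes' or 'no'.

Current gcd = 1
gcd of all OTHER numbers (without N[1]=11): gcd([10, 15, 13]) = 1
The new gcd after any change is gcd(1, new_value).
This can be at most 1.
Since 1 = old gcd 1, the gcd can only stay the same or decrease.

Answer: no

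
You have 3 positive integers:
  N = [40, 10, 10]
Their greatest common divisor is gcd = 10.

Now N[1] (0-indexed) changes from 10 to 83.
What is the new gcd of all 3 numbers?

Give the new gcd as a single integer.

Answer: 1

Derivation:
Numbers: [40, 10, 10], gcd = 10
Change: index 1, 10 -> 83
gcd of the OTHER numbers (without index 1): gcd([40, 10]) = 10
New gcd = gcd(g_others, new_val) = gcd(10, 83) = 1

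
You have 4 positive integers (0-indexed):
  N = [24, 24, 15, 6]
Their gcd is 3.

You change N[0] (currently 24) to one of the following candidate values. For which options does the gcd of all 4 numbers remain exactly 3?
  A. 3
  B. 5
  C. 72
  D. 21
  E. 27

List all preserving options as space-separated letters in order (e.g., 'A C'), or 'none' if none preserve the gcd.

Old gcd = 3; gcd of others (without N[0]) = 3
New gcd for candidate v: gcd(3, v). Preserves old gcd iff gcd(3, v) = 3.
  Option A: v=3, gcd(3,3)=3 -> preserves
  Option B: v=5, gcd(3,5)=1 -> changes
  Option C: v=72, gcd(3,72)=3 -> preserves
  Option D: v=21, gcd(3,21)=3 -> preserves
  Option E: v=27, gcd(3,27)=3 -> preserves

Answer: A C D E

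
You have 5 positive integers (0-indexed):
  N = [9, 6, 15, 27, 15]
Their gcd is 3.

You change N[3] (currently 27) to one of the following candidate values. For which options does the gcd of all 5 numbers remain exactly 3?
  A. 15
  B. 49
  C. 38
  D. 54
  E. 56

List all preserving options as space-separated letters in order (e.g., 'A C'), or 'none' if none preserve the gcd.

Old gcd = 3; gcd of others (without N[3]) = 3
New gcd for candidate v: gcd(3, v). Preserves old gcd iff gcd(3, v) = 3.
  Option A: v=15, gcd(3,15)=3 -> preserves
  Option B: v=49, gcd(3,49)=1 -> changes
  Option C: v=38, gcd(3,38)=1 -> changes
  Option D: v=54, gcd(3,54)=3 -> preserves
  Option E: v=56, gcd(3,56)=1 -> changes

Answer: A D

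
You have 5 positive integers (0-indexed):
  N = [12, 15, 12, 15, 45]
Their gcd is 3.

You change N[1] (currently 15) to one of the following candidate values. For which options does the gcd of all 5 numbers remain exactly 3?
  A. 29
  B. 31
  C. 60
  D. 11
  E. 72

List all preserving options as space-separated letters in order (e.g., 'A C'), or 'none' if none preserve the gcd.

Answer: C E

Derivation:
Old gcd = 3; gcd of others (without N[1]) = 3
New gcd for candidate v: gcd(3, v). Preserves old gcd iff gcd(3, v) = 3.
  Option A: v=29, gcd(3,29)=1 -> changes
  Option B: v=31, gcd(3,31)=1 -> changes
  Option C: v=60, gcd(3,60)=3 -> preserves
  Option D: v=11, gcd(3,11)=1 -> changes
  Option E: v=72, gcd(3,72)=3 -> preserves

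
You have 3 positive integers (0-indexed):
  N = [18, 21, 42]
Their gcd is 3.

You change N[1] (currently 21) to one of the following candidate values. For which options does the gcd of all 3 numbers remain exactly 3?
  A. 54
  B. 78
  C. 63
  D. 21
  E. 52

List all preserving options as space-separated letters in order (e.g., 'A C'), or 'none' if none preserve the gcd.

Old gcd = 3; gcd of others (without N[1]) = 6
New gcd for candidate v: gcd(6, v). Preserves old gcd iff gcd(6, v) = 3.
  Option A: v=54, gcd(6,54)=6 -> changes
  Option B: v=78, gcd(6,78)=6 -> changes
  Option C: v=63, gcd(6,63)=3 -> preserves
  Option D: v=21, gcd(6,21)=3 -> preserves
  Option E: v=52, gcd(6,52)=2 -> changes

Answer: C D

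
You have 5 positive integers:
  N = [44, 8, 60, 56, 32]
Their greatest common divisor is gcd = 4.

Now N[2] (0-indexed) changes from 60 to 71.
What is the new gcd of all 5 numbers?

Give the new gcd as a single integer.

Answer: 1

Derivation:
Numbers: [44, 8, 60, 56, 32], gcd = 4
Change: index 2, 60 -> 71
gcd of the OTHER numbers (without index 2): gcd([44, 8, 56, 32]) = 4
New gcd = gcd(g_others, new_val) = gcd(4, 71) = 1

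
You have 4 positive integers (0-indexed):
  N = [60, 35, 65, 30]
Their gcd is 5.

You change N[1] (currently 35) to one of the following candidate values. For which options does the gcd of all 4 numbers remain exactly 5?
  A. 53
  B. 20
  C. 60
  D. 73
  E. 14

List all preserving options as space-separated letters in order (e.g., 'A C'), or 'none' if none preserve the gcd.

Old gcd = 5; gcd of others (without N[1]) = 5
New gcd for candidate v: gcd(5, v). Preserves old gcd iff gcd(5, v) = 5.
  Option A: v=53, gcd(5,53)=1 -> changes
  Option B: v=20, gcd(5,20)=5 -> preserves
  Option C: v=60, gcd(5,60)=5 -> preserves
  Option D: v=73, gcd(5,73)=1 -> changes
  Option E: v=14, gcd(5,14)=1 -> changes

Answer: B C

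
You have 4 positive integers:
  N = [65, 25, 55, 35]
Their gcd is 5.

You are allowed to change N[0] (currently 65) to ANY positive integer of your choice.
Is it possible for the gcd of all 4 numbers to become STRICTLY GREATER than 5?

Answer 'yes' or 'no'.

Current gcd = 5
gcd of all OTHER numbers (without N[0]=65): gcd([25, 55, 35]) = 5
The new gcd after any change is gcd(5, new_value).
This can be at most 5.
Since 5 = old gcd 5, the gcd can only stay the same or decrease.

Answer: no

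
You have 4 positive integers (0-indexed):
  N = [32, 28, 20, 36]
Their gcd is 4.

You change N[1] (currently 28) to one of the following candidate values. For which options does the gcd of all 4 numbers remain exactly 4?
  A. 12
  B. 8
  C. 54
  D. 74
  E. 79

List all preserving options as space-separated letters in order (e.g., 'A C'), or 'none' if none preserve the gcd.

Answer: A B

Derivation:
Old gcd = 4; gcd of others (without N[1]) = 4
New gcd for candidate v: gcd(4, v). Preserves old gcd iff gcd(4, v) = 4.
  Option A: v=12, gcd(4,12)=4 -> preserves
  Option B: v=8, gcd(4,8)=4 -> preserves
  Option C: v=54, gcd(4,54)=2 -> changes
  Option D: v=74, gcd(4,74)=2 -> changes
  Option E: v=79, gcd(4,79)=1 -> changes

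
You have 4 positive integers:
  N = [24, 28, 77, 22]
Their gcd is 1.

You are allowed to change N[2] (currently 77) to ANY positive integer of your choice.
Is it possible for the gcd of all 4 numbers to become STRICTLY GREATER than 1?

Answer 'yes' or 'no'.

Current gcd = 1
gcd of all OTHER numbers (without N[2]=77): gcd([24, 28, 22]) = 2
The new gcd after any change is gcd(2, new_value).
This can be at most 2.
Since 2 > old gcd 1, the gcd CAN increase (e.g., set N[2] = 2).

Answer: yes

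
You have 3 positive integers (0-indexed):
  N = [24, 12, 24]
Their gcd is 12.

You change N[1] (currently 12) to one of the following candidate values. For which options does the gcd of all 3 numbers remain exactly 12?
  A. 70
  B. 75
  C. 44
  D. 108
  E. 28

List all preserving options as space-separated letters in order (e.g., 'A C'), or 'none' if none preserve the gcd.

Answer: D

Derivation:
Old gcd = 12; gcd of others (without N[1]) = 24
New gcd for candidate v: gcd(24, v). Preserves old gcd iff gcd(24, v) = 12.
  Option A: v=70, gcd(24,70)=2 -> changes
  Option B: v=75, gcd(24,75)=3 -> changes
  Option C: v=44, gcd(24,44)=4 -> changes
  Option D: v=108, gcd(24,108)=12 -> preserves
  Option E: v=28, gcd(24,28)=4 -> changes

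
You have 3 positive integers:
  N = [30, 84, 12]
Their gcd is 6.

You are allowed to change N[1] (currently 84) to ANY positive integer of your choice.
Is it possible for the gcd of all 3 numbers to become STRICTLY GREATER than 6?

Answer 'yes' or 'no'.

Current gcd = 6
gcd of all OTHER numbers (without N[1]=84): gcd([30, 12]) = 6
The new gcd after any change is gcd(6, new_value).
This can be at most 6.
Since 6 = old gcd 6, the gcd can only stay the same or decrease.

Answer: no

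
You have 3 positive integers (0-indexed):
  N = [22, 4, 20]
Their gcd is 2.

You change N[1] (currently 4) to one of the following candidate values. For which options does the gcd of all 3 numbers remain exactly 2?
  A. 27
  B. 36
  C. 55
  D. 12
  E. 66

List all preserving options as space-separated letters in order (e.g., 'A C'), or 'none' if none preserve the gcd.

Answer: B D E

Derivation:
Old gcd = 2; gcd of others (without N[1]) = 2
New gcd for candidate v: gcd(2, v). Preserves old gcd iff gcd(2, v) = 2.
  Option A: v=27, gcd(2,27)=1 -> changes
  Option B: v=36, gcd(2,36)=2 -> preserves
  Option C: v=55, gcd(2,55)=1 -> changes
  Option D: v=12, gcd(2,12)=2 -> preserves
  Option E: v=66, gcd(2,66)=2 -> preserves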